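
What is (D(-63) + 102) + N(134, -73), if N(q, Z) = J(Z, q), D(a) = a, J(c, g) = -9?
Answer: 30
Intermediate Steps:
N(q, Z) = -9
(D(-63) + 102) + N(134, -73) = (-63 + 102) - 9 = 39 - 9 = 30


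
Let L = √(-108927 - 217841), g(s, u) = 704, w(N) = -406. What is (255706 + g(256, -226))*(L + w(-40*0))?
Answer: -104102460 + 1025640*I*√20423 ≈ -1.041e+8 + 1.4657e+8*I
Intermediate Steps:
L = 4*I*√20423 (L = √(-326768) = 4*I*√20423 ≈ 571.64*I)
(255706 + g(256, -226))*(L + w(-40*0)) = (255706 + 704)*(4*I*√20423 - 406) = 256410*(-406 + 4*I*√20423) = -104102460 + 1025640*I*√20423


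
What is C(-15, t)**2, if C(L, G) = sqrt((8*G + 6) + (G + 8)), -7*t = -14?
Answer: 32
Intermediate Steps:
t = 2 (t = -1/7*(-14) = 2)
C(L, G) = sqrt(14 + 9*G) (C(L, G) = sqrt((6 + 8*G) + (8 + G)) = sqrt(14 + 9*G))
C(-15, t)**2 = (sqrt(14 + 9*2))**2 = (sqrt(14 + 18))**2 = (sqrt(32))**2 = (4*sqrt(2))**2 = 32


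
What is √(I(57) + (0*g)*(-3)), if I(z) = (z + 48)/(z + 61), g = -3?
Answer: √12390/118 ≈ 0.94331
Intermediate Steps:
I(z) = (48 + z)/(61 + z)
√(I(57) + (0*g)*(-3)) = √((48 + 57)/(61 + 57) + (0*(-3))*(-3)) = √(105/118 + 0*(-3)) = √((1/118)*105 + 0) = √(105/118 + 0) = √(105/118) = √12390/118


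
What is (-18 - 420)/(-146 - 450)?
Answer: 219/298 ≈ 0.73490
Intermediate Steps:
(-18 - 420)/(-146 - 450) = -438/(-596) = -438*(-1/596) = 219/298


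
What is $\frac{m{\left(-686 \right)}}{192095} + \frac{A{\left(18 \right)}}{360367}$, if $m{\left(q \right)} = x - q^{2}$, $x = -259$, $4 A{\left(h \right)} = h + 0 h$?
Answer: $- \frac{67871895743}{27689879546} \approx -2.4511$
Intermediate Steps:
$A{\left(h \right)} = \frac{h}{4}$ ($A{\left(h \right)} = \frac{h + 0 h}{4} = \frac{h + 0}{4} = \frac{h}{4}$)
$m{\left(q \right)} = -259 - q^{2}$
$\frac{m{\left(-686 \right)}}{192095} + \frac{A{\left(18 \right)}}{360367} = \frac{-259 - \left(-686\right)^{2}}{192095} + \frac{\frac{1}{4} \cdot 18}{360367} = \left(-259 - 470596\right) \frac{1}{192095} + \frac{9}{2} \cdot \frac{1}{360367} = \left(-259 - 470596\right) \frac{1}{192095} + \frac{9}{720734} = \left(-470855\right) \frac{1}{192095} + \frac{9}{720734} = - \frac{94171}{38419} + \frac{9}{720734} = - \frac{67871895743}{27689879546}$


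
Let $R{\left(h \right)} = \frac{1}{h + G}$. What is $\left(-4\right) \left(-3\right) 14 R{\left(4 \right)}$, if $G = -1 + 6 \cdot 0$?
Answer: $56$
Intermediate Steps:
$G = -1$ ($G = -1 + 0 = -1$)
$R{\left(h \right)} = \frac{1}{-1 + h}$ ($R{\left(h \right)} = \frac{1}{h - 1} = \frac{1}{-1 + h}$)
$\left(-4\right) \left(-3\right) 14 R{\left(4 \right)} = \frac{\left(-4\right) \left(-3\right) 14}{-1 + 4} = \frac{12 \cdot 14}{3} = 168 \cdot \frac{1}{3} = 56$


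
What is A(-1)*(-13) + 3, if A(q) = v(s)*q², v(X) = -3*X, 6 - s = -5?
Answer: 432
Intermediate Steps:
s = 11 (s = 6 - 1*(-5) = 6 + 5 = 11)
A(q) = -33*q² (A(q) = (-3*11)*q² = -33*q²)
A(-1)*(-13) + 3 = -33*(-1)²*(-13) + 3 = -33*1*(-13) + 3 = -33*(-13) + 3 = 429 + 3 = 432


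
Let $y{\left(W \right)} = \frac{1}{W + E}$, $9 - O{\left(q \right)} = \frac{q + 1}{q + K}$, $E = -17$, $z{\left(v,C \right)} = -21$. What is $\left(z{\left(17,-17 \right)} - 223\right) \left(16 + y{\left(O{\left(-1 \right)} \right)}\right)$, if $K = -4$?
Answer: $- \frac{7747}{2} \approx -3873.5$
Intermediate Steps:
$O{\left(q \right)} = 9 - \frac{1 + q}{-4 + q}$ ($O{\left(q \right)} = 9 - \frac{q + 1}{q - 4} = 9 - \frac{1 + q}{-4 + q}$)
$y{\left(W \right)} = \frac{1}{-17 + W}$ ($y{\left(W \right)} = \frac{1}{W - 17} = \frac{1}{-17 + W}$)
$\left(z{\left(17,-17 \right)} - 223\right) \left(16 + y{\left(O{\left(-1 \right)} \right)}\right) = \left(-21 - 223\right) \left(16 + \frac{1}{-17 + \frac{-37 + 8 \left(-1\right)}{-4 - 1}}\right) = - 244 \left(16 + \frac{1}{-17 + \frac{-37 - 8}{-5}}\right) = - 244 \left(16 + \frac{1}{-17 - -9}\right) = - 244 \left(16 + \frac{1}{-17 + 9}\right) = - 244 \left(16 + \frac{1}{-8}\right) = - 244 \left(16 - \frac{1}{8}\right) = \left(-244\right) \frac{127}{8} = - \frac{7747}{2}$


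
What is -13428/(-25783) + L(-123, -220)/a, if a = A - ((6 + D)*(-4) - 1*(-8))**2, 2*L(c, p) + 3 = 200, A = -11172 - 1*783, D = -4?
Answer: 315984229/616471530 ≈ 0.51257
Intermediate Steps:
A = -11955 (A = -11172 - 783 = -11955)
L(c, p) = 197/2 (L(c, p) = -3/2 + (1/2)*200 = -3/2 + 100 = 197/2)
a = -11955 (a = -11955 - ((6 - 4)*(-4) - 1*(-8))**2 = -11955 - (2*(-4) + 8)**2 = -11955 - (-8 + 8)**2 = -11955 - 1*0**2 = -11955 - 1*0 = -11955 + 0 = -11955)
-13428/(-25783) + L(-123, -220)/a = -13428/(-25783) + (197/2)/(-11955) = -13428*(-1/25783) + (197/2)*(-1/11955) = 13428/25783 - 197/23910 = 315984229/616471530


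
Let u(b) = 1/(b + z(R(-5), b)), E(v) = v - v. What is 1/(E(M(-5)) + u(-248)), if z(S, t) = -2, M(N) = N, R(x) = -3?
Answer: -250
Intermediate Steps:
E(v) = 0
u(b) = 1/(-2 + b) (u(b) = 1/(b - 2) = 1/(-2 + b))
1/(E(M(-5)) + u(-248)) = 1/(0 + 1/(-2 - 248)) = 1/(0 + 1/(-250)) = 1/(0 - 1/250) = 1/(-1/250) = -250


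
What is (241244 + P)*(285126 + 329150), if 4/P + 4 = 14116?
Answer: 130703932374977/882 ≈ 1.4819e+11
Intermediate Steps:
P = 1/3528 (P = 4/(-4 + 14116) = 4/14112 = 4*(1/14112) = 1/3528 ≈ 0.00028345)
(241244 + P)*(285126 + 329150) = (241244 + 1/3528)*(285126 + 329150) = (851108833/3528)*614276 = 130703932374977/882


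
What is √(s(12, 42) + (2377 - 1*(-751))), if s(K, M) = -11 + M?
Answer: 9*√39 ≈ 56.205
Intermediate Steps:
√(s(12, 42) + (2377 - 1*(-751))) = √((-11 + 42) + (2377 - 1*(-751))) = √(31 + (2377 + 751)) = √(31 + 3128) = √3159 = 9*√39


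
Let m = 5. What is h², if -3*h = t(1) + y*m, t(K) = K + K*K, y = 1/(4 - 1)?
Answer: 121/81 ≈ 1.4938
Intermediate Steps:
y = ⅓ (y = 1/3 = ⅓ ≈ 0.33333)
t(K) = K + K²
h = -11/9 (h = -(1*(1 + 1) + (⅓)*5)/3 = -(1*2 + 5/3)/3 = -(2 + 5/3)/3 = -⅓*11/3 = -11/9 ≈ -1.2222)
h² = (-11/9)² = 121/81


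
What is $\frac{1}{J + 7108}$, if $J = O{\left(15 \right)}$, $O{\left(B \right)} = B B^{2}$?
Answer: $\frac{1}{10483} \approx 9.5393 \cdot 10^{-5}$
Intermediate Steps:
$O{\left(B \right)} = B^{3}$
$J = 3375$ ($J = 15^{3} = 3375$)
$\frac{1}{J + 7108} = \frac{1}{3375 + 7108} = \frac{1}{10483}$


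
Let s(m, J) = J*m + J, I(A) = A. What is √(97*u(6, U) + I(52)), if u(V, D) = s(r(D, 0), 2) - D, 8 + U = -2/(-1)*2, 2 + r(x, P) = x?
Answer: I*√530 ≈ 23.022*I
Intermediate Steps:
r(x, P) = -2 + x
U = -4 (U = -8 - 2/(-1)*2 = -8 - 2*(-1)*2 = -8 + 2*2 = -8 + 4 = -4)
s(m, J) = J + J*m
u(V, D) = -2 + D (u(V, D) = 2*(1 + (-2 + D)) - D = 2*(-1 + D) - D = (-2 + 2*D) - D = -2 + D)
√(97*u(6, U) + I(52)) = √(97*(-2 - 4) + 52) = √(97*(-6) + 52) = √(-582 + 52) = √(-530) = I*√530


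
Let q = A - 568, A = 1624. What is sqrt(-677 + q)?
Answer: sqrt(379) ≈ 19.468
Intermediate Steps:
q = 1056 (q = 1624 - 568 = 1056)
sqrt(-677 + q) = sqrt(-677 + 1056) = sqrt(379)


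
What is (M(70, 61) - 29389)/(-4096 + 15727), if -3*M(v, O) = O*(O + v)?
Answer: -96158/34893 ≈ -2.7558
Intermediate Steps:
M(v, O) = -O*(O + v)/3
(M(70, 61) - 29389)/(-4096 + 15727) = (-⅓*61*(61 + 70) - 29389)/(-4096 + 15727) = (-⅓*61*131 - 29389)/11631 = (-7991/3 - 29389)*(1/11631) = -96158/3*1/11631 = -96158/34893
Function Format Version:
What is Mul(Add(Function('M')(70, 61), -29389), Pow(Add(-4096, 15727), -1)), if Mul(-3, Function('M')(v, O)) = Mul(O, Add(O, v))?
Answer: Rational(-96158, 34893) ≈ -2.7558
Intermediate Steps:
Function('M')(v, O) = Mul(Rational(-1, 3), O, Add(O, v)) (Function('M')(v, O) = Mul(Rational(-1, 3), Mul(O, Add(O, v))) = Mul(Rational(-1, 3), O, Add(O, v)))
Mul(Add(Function('M')(70, 61), -29389), Pow(Add(-4096, 15727), -1)) = Mul(Add(Mul(Rational(-1, 3), 61, Add(61, 70)), -29389), Pow(Add(-4096, 15727), -1)) = Mul(Add(Mul(Rational(-1, 3), 61, 131), -29389), Pow(11631, -1)) = Mul(Add(Rational(-7991, 3), -29389), Rational(1, 11631)) = Mul(Rational(-96158, 3), Rational(1, 11631)) = Rational(-96158, 34893)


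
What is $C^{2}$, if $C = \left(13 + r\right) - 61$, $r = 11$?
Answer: $1369$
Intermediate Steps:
$C = -37$ ($C = \left(13 + 11\right) - 61 = 24 - 61 = -37$)
$C^{2} = \left(-37\right)^{2} = 1369$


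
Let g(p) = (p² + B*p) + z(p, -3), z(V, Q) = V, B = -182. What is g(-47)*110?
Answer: 1178760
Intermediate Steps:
g(p) = p² - 181*p (g(p) = (p² - 182*p) + p = p² - 181*p)
g(-47)*110 = -47*(-181 - 47)*110 = -47*(-228)*110 = 10716*110 = 1178760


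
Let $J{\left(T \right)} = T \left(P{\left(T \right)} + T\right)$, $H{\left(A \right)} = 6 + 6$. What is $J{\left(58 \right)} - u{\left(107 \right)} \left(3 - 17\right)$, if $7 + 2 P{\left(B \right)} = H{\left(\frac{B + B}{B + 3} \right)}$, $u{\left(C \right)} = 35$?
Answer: $3999$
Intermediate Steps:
$H{\left(A \right)} = 12$
$P{\left(B \right)} = \frac{5}{2}$ ($P{\left(B \right)} = - \frac{7}{2} + \frac{1}{2} \cdot 12 = - \frac{7}{2} + 6 = \frac{5}{2}$)
$J{\left(T \right)} = T \left(\frac{5}{2} + T\right)$
$J{\left(58 \right)} - u{\left(107 \right)} \left(3 - 17\right) = \frac{1}{2} \cdot 58 \left(5 + 2 \cdot 58\right) - 35 \left(3 - 17\right) = \frac{1}{2} \cdot 58 \left(5 + 116\right) - 35 \left(-14\right) = \frac{1}{2} \cdot 58 \cdot 121 - -490 = 3509 + 490 = 3999$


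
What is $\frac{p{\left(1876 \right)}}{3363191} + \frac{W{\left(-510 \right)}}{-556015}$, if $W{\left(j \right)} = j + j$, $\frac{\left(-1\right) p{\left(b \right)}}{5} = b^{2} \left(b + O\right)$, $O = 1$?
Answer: $- \frac{3672961428052316}{373996928773} \approx -9820.8$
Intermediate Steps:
$p{\left(b \right)} = - 5 b^{2} \left(1 + b\right)$ ($p{\left(b \right)} = - 5 b^{2} \left(b + 1\right) = - 5 b^{2} \left(1 + b\right)$)
$W{\left(j \right)} = 2 j$
$\frac{p{\left(1876 \right)}}{3363191} + \frac{W{\left(-510 \right)}}{-556015} = \frac{5 \cdot 1876^{2} \left(-1 - 1876\right)}{3363191} + \frac{2 \left(-510\right)}{-556015} = 5 \cdot 3519376 \left(-1 - 1876\right) \frac{1}{3363191} - - \frac{204}{111203} = 5 \cdot 3519376 \left(-1877\right) \frac{1}{3363191} + \frac{204}{111203} = \left(-33029343760\right) \frac{1}{3363191} + \frac{204}{111203} = - \frac{33029343760}{3363191} + \frac{204}{111203} = - \frac{3672961428052316}{373996928773}$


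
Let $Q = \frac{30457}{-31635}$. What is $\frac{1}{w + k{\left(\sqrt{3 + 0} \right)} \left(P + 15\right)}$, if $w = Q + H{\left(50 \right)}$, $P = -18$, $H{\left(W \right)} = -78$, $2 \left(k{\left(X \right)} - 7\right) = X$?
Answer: $- \frac{1108477080}{110731581301} + \frac{16633350 \sqrt{3}}{110731581301} \approx -0.0097503$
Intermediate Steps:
$k{\left(X \right)} = 7 + \frac{X}{2}$
$Q = - \frac{1603}{1665}$ ($Q = 30457 \left(- \frac{1}{31635}\right) = - \frac{1603}{1665} \approx -0.96276$)
$w = - \frac{131473}{1665}$ ($w = - \frac{1603}{1665} - 78 = - \frac{131473}{1665} \approx -78.963$)
$\frac{1}{w + k{\left(\sqrt{3 + 0} \right)} \left(P + 15\right)} = \frac{1}{- \frac{131473}{1665} + \left(7 + \frac{\sqrt{3 + 0}}{2}\right) \left(-18 + 15\right)} = \frac{1}{- \frac{131473}{1665} + \left(7 + \frac{\sqrt{3}}{2}\right) \left(-3\right)} = \frac{1}{- \frac{131473}{1665} - \left(21 + \frac{3 \sqrt{3}}{2}\right)} = \frac{1}{- \frac{166438}{1665} - \frac{3 \sqrt{3}}{2}}$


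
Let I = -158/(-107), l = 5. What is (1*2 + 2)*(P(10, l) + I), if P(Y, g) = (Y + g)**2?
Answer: 96932/107 ≈ 905.91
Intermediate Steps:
I = 158/107 (I = -158*(-1/107) = 158/107 ≈ 1.4766)
(1*2 + 2)*(P(10, l) + I) = (1*2 + 2)*((10 + 5)**2 + 158/107) = (2 + 2)*(15**2 + 158/107) = 4*(225 + 158/107) = 4*(24233/107) = 96932/107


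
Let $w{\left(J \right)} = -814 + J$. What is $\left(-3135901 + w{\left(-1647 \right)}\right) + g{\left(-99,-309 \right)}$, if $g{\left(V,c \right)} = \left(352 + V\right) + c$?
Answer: $-3138418$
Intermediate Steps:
$g{\left(V,c \right)} = 352 + V + c$
$\left(-3135901 + w{\left(-1647 \right)}\right) + g{\left(-99,-309 \right)} = \left(-3135901 - 2461\right) - 56 = -3138362 - 56 = -3138418$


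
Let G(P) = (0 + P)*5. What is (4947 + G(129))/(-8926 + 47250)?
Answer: 1398/9581 ≈ 0.14591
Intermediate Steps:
G(P) = 5*P (G(P) = P*5 = 5*P)
(4947 + G(129))/(-8926 + 47250) = (4947 + 5*129)/(-8926 + 47250) = (4947 + 645)/38324 = 5592*(1/38324) = 1398/9581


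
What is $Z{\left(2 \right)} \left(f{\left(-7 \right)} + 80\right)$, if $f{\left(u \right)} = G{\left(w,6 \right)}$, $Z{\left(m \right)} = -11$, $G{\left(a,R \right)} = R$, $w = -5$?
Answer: $-946$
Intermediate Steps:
$f{\left(u \right)} = 6$
$Z{\left(2 \right)} \left(f{\left(-7 \right)} + 80\right) = - 11 \left(6 + 80\right) = \left(-11\right) 86 = -946$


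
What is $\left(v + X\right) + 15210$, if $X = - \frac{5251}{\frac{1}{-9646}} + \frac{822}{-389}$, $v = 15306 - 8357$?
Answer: $\frac{19711914823}{389} \approx 5.0673 \cdot 10^{7}$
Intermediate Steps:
$v = 6949$
$X = \frac{19703294972}{389}$ ($X = - \frac{5251}{- \frac{1}{9646}} + 822 \left(- \frac{1}{389}\right) = \left(-5251\right) \left(-9646\right) - \frac{822}{389} = 50651146 - \frac{822}{389} = \frac{19703294972}{389} \approx 5.0651 \cdot 10^{7}$)
$\left(v + X\right) + 15210 = \left(6949 + \frac{19703294972}{389}\right) + 15210 = \frac{19705998133}{389} + 15210 = \frac{19711914823}{389}$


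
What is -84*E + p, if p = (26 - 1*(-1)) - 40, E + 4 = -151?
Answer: 13007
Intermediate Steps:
E = -155 (E = -4 - 151 = -155)
p = -13 (p = (26 + 1) - 40 = 27 - 40 = -13)
-84*E + p = -84*(-155) - 13 = 13020 - 13 = 13007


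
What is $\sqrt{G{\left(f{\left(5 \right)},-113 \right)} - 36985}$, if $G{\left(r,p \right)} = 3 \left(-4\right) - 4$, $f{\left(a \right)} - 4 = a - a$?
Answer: $i \sqrt{37001} \approx 192.36 i$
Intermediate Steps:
$f{\left(a \right)} = 4$ ($f{\left(a \right)} = 4 + \left(a - a\right) = 4 + 0 = 4$)
$G{\left(r,p \right)} = -16$ ($G{\left(r,p \right)} = -12 - 4 = -16$)
$\sqrt{G{\left(f{\left(5 \right)},-113 \right)} - 36985} = \sqrt{-16 - 36985} = \sqrt{-37001} = i \sqrt{37001}$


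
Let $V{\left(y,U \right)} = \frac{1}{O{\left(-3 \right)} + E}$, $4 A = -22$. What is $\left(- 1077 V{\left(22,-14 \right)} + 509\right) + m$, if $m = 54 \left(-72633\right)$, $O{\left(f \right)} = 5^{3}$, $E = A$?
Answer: $- \frac{937282001}{239} \approx -3.9217 \cdot 10^{6}$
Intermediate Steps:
$A = - \frac{11}{2}$ ($A = \frac{1}{4} \left(-22\right) = - \frac{11}{2} \approx -5.5$)
$E = - \frac{11}{2} \approx -5.5$
$O{\left(f \right)} = 125$
$V{\left(y,U \right)} = \frac{2}{239}$ ($V{\left(y,U \right)} = \frac{1}{125 - \frac{11}{2}} = \frac{1}{\frac{239}{2}} = \frac{2}{239}$)
$m = -3922182$
$\left(- 1077 V{\left(22,-14 \right)} + 509\right) + m = \left(\left(-1077\right) \frac{2}{239} + 509\right) - 3922182 = \left(- \frac{2154}{239} + 509\right) - 3922182 = \frac{119497}{239} - 3922182 = - \frac{937282001}{239}$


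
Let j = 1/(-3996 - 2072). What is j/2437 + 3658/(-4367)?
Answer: -54093469495/64577955772 ≈ -0.83765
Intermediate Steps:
j = -1/6068 (j = 1/(-6068) = -1/6068 ≈ -0.00016480)
j/2437 + 3658/(-4367) = -1/6068/2437 + 3658/(-4367) = -1/6068*1/2437 + 3658*(-1/4367) = -1/14787716 - 3658/4367 = -54093469495/64577955772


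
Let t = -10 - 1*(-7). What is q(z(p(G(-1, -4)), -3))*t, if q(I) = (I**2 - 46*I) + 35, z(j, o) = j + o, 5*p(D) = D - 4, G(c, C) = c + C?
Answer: -20913/25 ≈ -836.52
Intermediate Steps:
G(c, C) = C + c
p(D) = -4/5 + D/5 (p(D) = (D - 4)/5 = (-4 + D)/5 = -4/5 + D/5)
q(I) = 35 + I**2 - 46*I
t = -3 (t = -10 + 7 = -3)
q(z(p(G(-1, -4)), -3))*t = (35 + ((-4/5 + (-4 - 1)/5) - 3)**2 - 46*((-4/5 + (-4 - 1)/5) - 3))*(-3) = (35 + ((-4/5 + (1/5)*(-5)) - 3)**2 - 46*((-4/5 + (1/5)*(-5)) - 3))*(-3) = (35 + ((-4/5 - 1) - 3)**2 - 46*((-4/5 - 1) - 3))*(-3) = (35 + (-9/5 - 3)**2 - 46*(-9/5 - 3))*(-3) = (35 + (-24/5)**2 - 46*(-24/5))*(-3) = (35 + 576/25 + 1104/5)*(-3) = (6971/25)*(-3) = -20913/25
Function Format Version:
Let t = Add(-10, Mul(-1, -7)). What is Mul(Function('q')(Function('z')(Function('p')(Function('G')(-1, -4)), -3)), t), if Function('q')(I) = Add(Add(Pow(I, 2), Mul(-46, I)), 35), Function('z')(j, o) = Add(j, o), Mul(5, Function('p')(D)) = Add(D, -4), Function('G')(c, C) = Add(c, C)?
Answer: Rational(-20913, 25) ≈ -836.52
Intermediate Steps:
Function('G')(c, C) = Add(C, c)
Function('p')(D) = Add(Rational(-4, 5), Mul(Rational(1, 5), D)) (Function('p')(D) = Mul(Rational(1, 5), Add(D, -4)) = Mul(Rational(1, 5), Add(-4, D)) = Add(Rational(-4, 5), Mul(Rational(1, 5), D)))
Function('q')(I) = Add(35, Pow(I, 2), Mul(-46, I))
t = -3 (t = Add(-10, 7) = -3)
Mul(Function('q')(Function('z')(Function('p')(Function('G')(-1, -4)), -3)), t) = Mul(Add(35, Pow(Add(Add(Rational(-4, 5), Mul(Rational(1, 5), Add(-4, -1))), -3), 2), Mul(-46, Add(Add(Rational(-4, 5), Mul(Rational(1, 5), Add(-4, -1))), -3))), -3) = Mul(Add(35, Pow(Add(Add(Rational(-4, 5), Mul(Rational(1, 5), -5)), -3), 2), Mul(-46, Add(Add(Rational(-4, 5), Mul(Rational(1, 5), -5)), -3))), -3) = Mul(Add(35, Pow(Add(Add(Rational(-4, 5), -1), -3), 2), Mul(-46, Add(Add(Rational(-4, 5), -1), -3))), -3) = Mul(Add(35, Pow(Add(Rational(-9, 5), -3), 2), Mul(-46, Add(Rational(-9, 5), -3))), -3) = Mul(Add(35, Pow(Rational(-24, 5), 2), Mul(-46, Rational(-24, 5))), -3) = Mul(Add(35, Rational(576, 25), Rational(1104, 5)), -3) = Mul(Rational(6971, 25), -3) = Rational(-20913, 25)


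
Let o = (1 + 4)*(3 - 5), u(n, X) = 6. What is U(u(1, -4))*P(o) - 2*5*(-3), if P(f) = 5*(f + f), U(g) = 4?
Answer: -370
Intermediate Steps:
o = -10 (o = 5*(-2) = -10)
P(f) = 10*f (P(f) = 5*(2*f) = 10*f)
U(u(1, -4))*P(o) - 2*5*(-3) = 4*(10*(-10)) - 2*5*(-3) = 4*(-100) - 10*(-3) = -400 + 30 = -370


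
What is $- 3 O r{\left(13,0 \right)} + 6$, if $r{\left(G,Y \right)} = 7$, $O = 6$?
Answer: $-120$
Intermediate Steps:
$- 3 O r{\left(13,0 \right)} + 6 = \left(-3\right) 6 \cdot 7 + 6 = \left(-18\right) 7 + 6 = -126 + 6 = -120$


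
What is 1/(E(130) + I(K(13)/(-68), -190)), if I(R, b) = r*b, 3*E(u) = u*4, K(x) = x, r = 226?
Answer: -3/128300 ≈ -2.3383e-5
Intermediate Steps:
E(u) = 4*u/3 (E(u) = (u*4)/3 = (4*u)/3 = 4*u/3)
I(R, b) = 226*b
1/(E(130) + I(K(13)/(-68), -190)) = 1/((4/3)*130 + 226*(-190)) = 1/(520/3 - 42940) = 1/(-128300/3) = -3/128300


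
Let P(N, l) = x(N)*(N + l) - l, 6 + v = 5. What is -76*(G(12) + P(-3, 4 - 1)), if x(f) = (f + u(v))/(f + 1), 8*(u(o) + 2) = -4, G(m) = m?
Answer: -684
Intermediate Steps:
v = -1 (v = -6 + 5 = -1)
u(o) = -5/2 (u(o) = -2 + (⅛)*(-4) = -2 - ½ = -5/2)
x(f) = (-5/2 + f)/(1 + f) (x(f) = (f - 5/2)/(f + 1) = (-5/2 + f)/(1 + f))
P(N, l) = -l + (-5/2 + N)*(N + l)/(1 + N) (P(N, l) = ((-5/2 + N)/(1 + N))*(N + l) - l = (-5/2 + N)*(N + l)/(1 + N) - l = -l + (-5/2 + N)*(N + l)/(1 + N))
-76*(G(12) + P(-3, 4 - 1)) = -76*(12 + (-7*(4 - 1) - 5*(-3) + 2*(-3)²)/(2*(1 - 3))) = -76*(12 + (½)*(-7*3 + 15 + 2*9)/(-2)) = -76*(12 + (½)*(-½)*(-21 + 15 + 18)) = -76*(12 + (½)*(-½)*12) = -76*(12 - 3) = -76*9 = -684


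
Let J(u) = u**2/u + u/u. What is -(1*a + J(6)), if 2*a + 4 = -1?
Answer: -9/2 ≈ -4.5000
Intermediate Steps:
a = -5/2 (a = -2 + (1/2)*(-1) = -2 - 1/2 = -5/2 ≈ -2.5000)
J(u) = 1 + u (J(u) = u + 1 = 1 + u)
-(1*a + J(6)) = -(1*(-5/2) + (1 + 6)) = -(-5/2 + 7) = -1*9/2 = -9/2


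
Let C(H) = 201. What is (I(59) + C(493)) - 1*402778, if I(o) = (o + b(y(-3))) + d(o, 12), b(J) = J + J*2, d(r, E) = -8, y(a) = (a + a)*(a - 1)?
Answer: -402454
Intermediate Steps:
y(a) = 2*a*(-1 + a) (y(a) = (2*a)*(-1 + a) = 2*a*(-1 + a))
b(J) = 3*J (b(J) = J + 2*J = 3*J)
I(o) = 64 + o (I(o) = (o + 3*(2*(-3)*(-1 - 3))) - 8 = (o + 3*(2*(-3)*(-4))) - 8 = (o + 3*24) - 8 = (o + 72) - 8 = (72 + o) - 8 = 64 + o)
(I(59) + C(493)) - 1*402778 = ((64 + 59) + 201) - 1*402778 = (123 + 201) - 402778 = 324 - 402778 = -402454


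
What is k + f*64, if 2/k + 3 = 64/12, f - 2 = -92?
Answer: -40314/7 ≈ -5759.1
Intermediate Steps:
f = -90 (f = 2 - 92 = -90)
k = 6/7 (k = 2/(-3 + 64/12) = 2/(-3 + 64*(1/12)) = 2/(-3 + 16/3) = 2/(7/3) = 2*(3/7) = 6/7 ≈ 0.85714)
k + f*64 = 6/7 - 90*64 = 6/7 - 5760 = -40314/7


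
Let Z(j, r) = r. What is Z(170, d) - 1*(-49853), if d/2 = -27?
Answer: 49799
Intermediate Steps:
d = -54 (d = 2*(-27) = -54)
Z(170, d) - 1*(-49853) = -54 - 1*(-49853) = -54 + 49853 = 49799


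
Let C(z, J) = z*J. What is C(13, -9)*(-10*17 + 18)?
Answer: 17784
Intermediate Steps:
C(z, J) = J*z
C(13, -9)*(-10*17 + 18) = (-9*13)*(-10*17 + 18) = -117*(-170 + 18) = -117*(-152) = 17784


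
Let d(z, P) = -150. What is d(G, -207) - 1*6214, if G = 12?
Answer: -6364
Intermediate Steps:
d(G, -207) - 1*6214 = -150 - 1*6214 = -150 - 6214 = -6364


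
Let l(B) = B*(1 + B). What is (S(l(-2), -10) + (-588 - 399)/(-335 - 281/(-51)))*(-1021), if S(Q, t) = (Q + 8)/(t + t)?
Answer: -42815635/16804 ≈ -2547.9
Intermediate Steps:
S(Q, t) = (8 + Q)/(2*t) (S(Q, t) = (8 + Q)/((2*t)) = (8 + Q)*(1/(2*t)) = (8 + Q)/(2*t))
(S(l(-2), -10) + (-588 - 399)/(-335 - 281/(-51)))*(-1021) = ((½)*(8 - 2*(1 - 2))/(-10) + (-588 - 399)/(-335 - 281/(-51)))*(-1021) = ((½)*(-⅒)*(8 - 2*(-1)) - 987/(-335 - 281*(-1/51)))*(-1021) = ((½)*(-⅒)*(8 + 2) - 987/(-335 + 281/51))*(-1021) = ((½)*(-⅒)*10 - 987/(-16804/51))*(-1021) = (-½ - 987*(-51/16804))*(-1021) = (-½ + 50337/16804)*(-1021) = (41935/16804)*(-1021) = -42815635/16804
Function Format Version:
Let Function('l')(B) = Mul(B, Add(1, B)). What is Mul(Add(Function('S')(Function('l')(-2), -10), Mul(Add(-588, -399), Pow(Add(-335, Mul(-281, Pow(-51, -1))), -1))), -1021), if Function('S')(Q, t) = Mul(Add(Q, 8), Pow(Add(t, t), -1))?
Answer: Rational(-42815635, 16804) ≈ -2547.9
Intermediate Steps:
Function('S')(Q, t) = Mul(Rational(1, 2), Pow(t, -1), Add(8, Q)) (Function('S')(Q, t) = Mul(Add(8, Q), Pow(Mul(2, t), -1)) = Mul(Add(8, Q), Mul(Rational(1, 2), Pow(t, -1))) = Mul(Rational(1, 2), Pow(t, -1), Add(8, Q)))
Mul(Add(Function('S')(Function('l')(-2), -10), Mul(Add(-588, -399), Pow(Add(-335, Mul(-281, Pow(-51, -1))), -1))), -1021) = Mul(Add(Mul(Rational(1, 2), Pow(-10, -1), Add(8, Mul(-2, Add(1, -2)))), Mul(Add(-588, -399), Pow(Add(-335, Mul(-281, Pow(-51, -1))), -1))), -1021) = Mul(Add(Mul(Rational(1, 2), Rational(-1, 10), Add(8, Mul(-2, -1))), Mul(-987, Pow(Add(-335, Mul(-281, Rational(-1, 51))), -1))), -1021) = Mul(Add(Mul(Rational(1, 2), Rational(-1, 10), Add(8, 2)), Mul(-987, Pow(Add(-335, Rational(281, 51)), -1))), -1021) = Mul(Add(Mul(Rational(1, 2), Rational(-1, 10), 10), Mul(-987, Pow(Rational(-16804, 51), -1))), -1021) = Mul(Add(Rational(-1, 2), Mul(-987, Rational(-51, 16804))), -1021) = Mul(Add(Rational(-1, 2), Rational(50337, 16804)), -1021) = Mul(Rational(41935, 16804), -1021) = Rational(-42815635, 16804)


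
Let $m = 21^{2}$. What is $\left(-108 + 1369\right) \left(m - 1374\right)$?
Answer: $-1176513$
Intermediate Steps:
$m = 441$
$\left(-108 + 1369\right) \left(m - 1374\right) = \left(-108 + 1369\right) \left(441 - 1374\right) = 1261 \left(-933\right) = -1176513$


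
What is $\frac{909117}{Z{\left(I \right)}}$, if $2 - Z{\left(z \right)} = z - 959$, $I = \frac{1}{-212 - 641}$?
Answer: $\frac{775476801}{819734} \approx 946.01$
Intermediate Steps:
$I = - \frac{1}{853}$ ($I = \frac{1}{-853} = - \frac{1}{853} \approx -0.0011723$)
$Z{\left(z \right)} = 961 - z$ ($Z{\left(z \right)} = 2 - \left(z - 959\right) = 2 - \left(-959 + z\right) = 961 - z$)
$\frac{909117}{Z{\left(I \right)}} = \frac{909117}{961 - - \frac{1}{853}} = \frac{909117}{961 + \frac{1}{853}} = \frac{909117}{\frac{819734}{853}} = 909117 \cdot \frac{853}{819734} = \frac{775476801}{819734}$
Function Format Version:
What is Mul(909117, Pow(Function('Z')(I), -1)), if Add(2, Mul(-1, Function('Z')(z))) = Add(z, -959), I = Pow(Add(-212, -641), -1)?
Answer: Rational(775476801, 819734) ≈ 946.01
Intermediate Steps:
I = Rational(-1, 853) (I = Pow(-853, -1) = Rational(-1, 853) ≈ -0.0011723)
Function('Z')(z) = Add(961, Mul(-1, z)) (Function('Z')(z) = Add(2, Mul(-1, Add(z, -959))) = Add(2, Mul(-1, Add(-959, z))) = Add(2, Add(959, Mul(-1, z))) = Add(961, Mul(-1, z)))
Mul(909117, Pow(Function('Z')(I), -1)) = Mul(909117, Pow(Add(961, Mul(-1, Rational(-1, 853))), -1)) = Mul(909117, Pow(Add(961, Rational(1, 853)), -1)) = Mul(909117, Pow(Rational(819734, 853), -1)) = Mul(909117, Rational(853, 819734)) = Rational(775476801, 819734)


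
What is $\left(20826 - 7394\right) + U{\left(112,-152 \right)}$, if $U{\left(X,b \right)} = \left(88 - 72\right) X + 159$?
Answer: $15383$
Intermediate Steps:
$U{\left(X,b \right)} = 159 + 16 X$ ($U{\left(X,b \right)} = \left(88 - 72\right) X + 159 = 16 X + 159 = 159 + 16 X$)
$\left(20826 - 7394\right) + U{\left(112,-152 \right)} = \left(20826 - 7394\right) + \left(159 + 16 \cdot 112\right) = 13432 + \left(159 + 1792\right) = 13432 + 1951 = 15383$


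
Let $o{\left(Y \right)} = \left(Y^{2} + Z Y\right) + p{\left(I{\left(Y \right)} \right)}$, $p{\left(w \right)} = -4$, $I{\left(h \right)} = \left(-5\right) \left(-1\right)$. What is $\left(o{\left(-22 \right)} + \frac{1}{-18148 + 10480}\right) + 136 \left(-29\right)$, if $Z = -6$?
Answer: $- \frac{25549777}{7668} \approx -3332.0$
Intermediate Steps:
$I{\left(h \right)} = 5$
$o{\left(Y \right)} = -4 + Y^{2} - 6 Y$ ($o{\left(Y \right)} = \left(Y^{2} - 6 Y\right) - 4 = -4 + Y^{2} - 6 Y$)
$\left(o{\left(-22 \right)} + \frac{1}{-18148 + 10480}\right) + 136 \left(-29\right) = \left(\left(-4 + \left(-22\right)^{2} - -132\right) + \frac{1}{-18148 + 10480}\right) + 136 \left(-29\right) = \left(\left(-4 + 484 + 132\right) + \frac{1}{-7668}\right) - 3944 = \left(612 - \frac{1}{7668}\right) - 3944 = \frac{4692815}{7668} - 3944 = - \frac{25549777}{7668}$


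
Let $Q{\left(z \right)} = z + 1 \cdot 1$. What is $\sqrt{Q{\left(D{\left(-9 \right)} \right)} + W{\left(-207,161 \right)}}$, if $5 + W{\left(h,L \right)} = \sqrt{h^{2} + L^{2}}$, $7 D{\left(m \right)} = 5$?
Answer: $\frac{\sqrt{-161 + 1127 \sqrt{130}}}{7} \approx 16.092$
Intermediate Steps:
$D{\left(m \right)} = \frac{5}{7}$ ($D{\left(m \right)} = \frac{1}{7} \cdot 5 = \frac{5}{7}$)
$Q{\left(z \right)} = 1 + z$ ($Q{\left(z \right)} = z + 1 = 1 + z$)
$W{\left(h,L \right)} = -5 + \sqrt{L^{2} + h^{2}}$ ($W{\left(h,L \right)} = -5 + \sqrt{h^{2} + L^{2}} = -5 + \sqrt{L^{2} + h^{2}}$)
$\sqrt{Q{\left(D{\left(-9 \right)} \right)} + W{\left(-207,161 \right)}} = \sqrt{\left(1 + \frac{5}{7}\right) - \left(5 - \sqrt{161^{2} + \left(-207\right)^{2}}\right)} = \sqrt{\frac{12}{7} - \left(5 - \sqrt{25921 + 42849}\right)} = \sqrt{\frac{12}{7} - \left(5 - \sqrt{68770}\right)} = \sqrt{\frac{12}{7} - \left(5 - 23 \sqrt{130}\right)} = \sqrt{- \frac{23}{7} + 23 \sqrt{130}}$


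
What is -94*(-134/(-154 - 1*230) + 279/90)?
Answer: -155617/480 ≈ -324.20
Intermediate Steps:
-94*(-134/(-154 - 1*230) + 279/90) = -94*(-134/(-154 - 230) + 279*(1/90)) = -94*(-134/(-384) + 31/10) = -94*(-134*(-1/384) + 31/10) = -94*(67/192 + 31/10) = -94*3311/960 = -155617/480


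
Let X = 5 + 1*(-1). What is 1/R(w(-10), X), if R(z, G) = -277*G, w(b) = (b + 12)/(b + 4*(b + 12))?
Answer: -1/1108 ≈ -0.00090253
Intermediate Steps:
X = 4 (X = 5 - 1 = 4)
w(b) = (12 + b)/(48 + 5*b) (w(b) = (12 + b)/(b + 4*(12 + b)) = (12 + b)/(b + (48 + 4*b)) = (12 + b)/(48 + 5*b))
1/R(w(-10), X) = 1/(-277*4) = 1/(-1108) = -1/1108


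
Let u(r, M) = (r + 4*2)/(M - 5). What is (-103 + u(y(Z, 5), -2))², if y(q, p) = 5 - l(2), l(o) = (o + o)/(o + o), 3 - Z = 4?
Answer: 537289/49 ≈ 10965.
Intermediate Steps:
Z = -1 (Z = 3 - 1*4 = 3 - 4 = -1)
l(o) = 1 (l(o) = (2*o)/((2*o)) = (2*o)*(1/(2*o)) = 1)
y(q, p) = 4 (y(q, p) = 5 - 1*1 = 5 - 1 = 4)
u(r, M) = (8 + r)/(-5 + M) (u(r, M) = (r + 8)/(-5 + M) = (8 + r)/(-5 + M))
(-103 + u(y(Z, 5), -2))² = (-103 + (8 + 4)/(-5 - 2))² = (-103 + 12/(-7))² = (-103 - ⅐*12)² = (-103 - 12/7)² = (-733/7)² = 537289/49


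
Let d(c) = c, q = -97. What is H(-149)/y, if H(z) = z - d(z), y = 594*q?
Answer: 0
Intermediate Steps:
y = -57618 (y = 594*(-97) = -57618)
H(z) = 0 (H(z) = z - z = 0)
H(-149)/y = 0/(-57618) = 0*(-1/57618) = 0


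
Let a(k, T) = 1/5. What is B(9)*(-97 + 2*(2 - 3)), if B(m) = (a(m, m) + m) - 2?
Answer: -3564/5 ≈ -712.80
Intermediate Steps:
a(k, T) = ⅕
B(m) = -9/5 + m (B(m) = (⅕ + m) - 2 = -9/5 + m)
B(9)*(-97 + 2*(2 - 3)) = (-9/5 + 9)*(-97 + 2*(2 - 3)) = 36*(-97 + 2*(-1))/5 = 36*(-97 - 2)/5 = (36/5)*(-99) = -3564/5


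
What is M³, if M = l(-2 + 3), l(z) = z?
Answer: 1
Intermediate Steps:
M = 1 (M = -2 + 3 = 1)
M³ = 1³ = 1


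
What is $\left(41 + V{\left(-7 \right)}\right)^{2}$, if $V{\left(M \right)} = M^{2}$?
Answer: $8100$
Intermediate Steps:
$\left(41 + V{\left(-7 \right)}\right)^{2} = \left(41 + \left(-7\right)^{2}\right)^{2} = \left(41 + 49\right)^{2} = 90^{2} = 8100$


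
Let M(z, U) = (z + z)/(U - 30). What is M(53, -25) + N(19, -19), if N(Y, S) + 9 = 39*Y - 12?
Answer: 39494/55 ≈ 718.07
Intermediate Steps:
N(Y, S) = -21 + 39*Y (N(Y, S) = -9 + (39*Y - 12) = -9 + (-12 + 39*Y) = -21 + 39*Y)
M(z, U) = 2*z/(-30 + U) (M(z, U) = (2*z)/(-30 + U) = 2*z/(-30 + U))
M(53, -25) + N(19, -19) = 2*53/(-30 - 25) + (-21 + 39*19) = 2*53/(-55) + (-21 + 741) = 2*53*(-1/55) + 720 = -106/55 + 720 = 39494/55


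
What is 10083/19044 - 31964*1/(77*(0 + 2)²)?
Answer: -50468071/488796 ≈ -103.25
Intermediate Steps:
10083/19044 - 31964*1/(77*(0 + 2)²) = 10083*(1/19044) - 31964/((35*2²)*(33*(1/15))) = 3361/6348 - 31964/((35*4)*(11/5)) = 3361/6348 - 31964/(140*(11/5)) = 3361/6348 - 31964/308 = 3361/6348 - 31964*1/308 = 3361/6348 - 7991/77 = -50468071/488796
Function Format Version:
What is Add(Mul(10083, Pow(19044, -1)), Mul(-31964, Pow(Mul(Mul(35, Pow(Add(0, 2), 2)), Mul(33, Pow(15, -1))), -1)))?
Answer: Rational(-50468071, 488796) ≈ -103.25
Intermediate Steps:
Add(Mul(10083, Pow(19044, -1)), Mul(-31964, Pow(Mul(Mul(35, Pow(Add(0, 2), 2)), Mul(33, Pow(15, -1))), -1))) = Add(Mul(10083, Rational(1, 19044)), Mul(-31964, Pow(Mul(Mul(35, Pow(2, 2)), Mul(33, Rational(1, 15))), -1))) = Add(Rational(3361, 6348), Mul(-31964, Pow(Mul(Mul(35, 4), Rational(11, 5)), -1))) = Add(Rational(3361, 6348), Mul(-31964, Pow(Mul(140, Rational(11, 5)), -1))) = Add(Rational(3361, 6348), Mul(-31964, Pow(308, -1))) = Add(Rational(3361, 6348), Mul(-31964, Rational(1, 308))) = Add(Rational(3361, 6348), Rational(-7991, 77)) = Rational(-50468071, 488796)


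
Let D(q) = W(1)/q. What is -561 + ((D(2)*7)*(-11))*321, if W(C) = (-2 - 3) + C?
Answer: 48873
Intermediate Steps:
W(C) = -5 + C
D(q) = -4/q (D(q) = (-5 + 1)/q = -4/q)
-561 + ((D(2)*7)*(-11))*321 = -561 + ((-4/2*7)*(-11))*321 = -561 + ((-4*½*7)*(-11))*321 = -561 + (-2*7*(-11))*321 = -561 - 14*(-11)*321 = -561 + 154*321 = -561 + 49434 = 48873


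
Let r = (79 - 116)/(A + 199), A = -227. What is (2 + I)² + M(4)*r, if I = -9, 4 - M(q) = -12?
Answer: 491/7 ≈ 70.143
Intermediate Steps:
M(q) = 16 (M(q) = 4 - 1*(-12) = 4 + 12 = 16)
r = 37/28 (r = (79 - 116)/(-227 + 199) = -37/(-28) = -37*(-1/28) = 37/28 ≈ 1.3214)
(2 + I)² + M(4)*r = (2 - 9)² + 16*(37/28) = (-7)² + 148/7 = 49 + 148/7 = 491/7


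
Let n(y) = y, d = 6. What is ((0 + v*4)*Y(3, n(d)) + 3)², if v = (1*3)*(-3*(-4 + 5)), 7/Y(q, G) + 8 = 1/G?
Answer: 2732409/2209 ≈ 1236.9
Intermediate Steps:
Y(q, G) = 7/(-8 + 1/G)
v = -9 (v = 3*(-3*1) = 3*(-3) = -9)
((0 + v*4)*Y(3, n(d)) + 3)² = ((0 - 9*4)*(-7*6/(-1 + 8*6)) + 3)² = ((0 - 36)*(-7*6/(-1 + 48)) + 3)² = (-(-252)*6/47 + 3)² = (-36*(-42/47) + 3)² = (1512/47 + 3)² = (1653/47)² = 2732409/2209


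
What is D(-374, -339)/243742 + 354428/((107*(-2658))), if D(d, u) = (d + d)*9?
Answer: -22075902692/17330421813 ≈ -1.2738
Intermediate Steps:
D(d, u) = 18*d (D(d, u) = (2*d)*9 = 18*d)
D(-374, -339)/243742 + 354428/((107*(-2658))) = (18*(-374))/243742 + 354428/((107*(-2658))) = -6732*1/243742 + 354428/(-284406) = -3366/121871 + 354428*(-1/284406) = -3366/121871 - 177214/142203 = -22075902692/17330421813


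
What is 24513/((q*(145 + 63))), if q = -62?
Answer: -24513/12896 ≈ -1.9008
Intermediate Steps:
24513/((q*(145 + 63))) = 24513/((-62*(145 + 63))) = 24513/((-62*208)) = 24513/(-12896) = 24513*(-1/12896) = -24513/12896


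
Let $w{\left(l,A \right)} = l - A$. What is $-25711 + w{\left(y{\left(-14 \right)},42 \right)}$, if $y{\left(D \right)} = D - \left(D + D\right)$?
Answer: $-25739$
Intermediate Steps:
$y{\left(D \right)} = - D$ ($y{\left(D \right)} = D - 2 D = - D$)
$-25711 + w{\left(y{\left(-14 \right)},42 \right)} = -25711 - 28 = -25739$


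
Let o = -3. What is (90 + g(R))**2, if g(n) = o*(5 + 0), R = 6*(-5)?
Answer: 5625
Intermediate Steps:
R = -30
g(n) = -15 (g(n) = -3*(5 + 0) = -3*5 = -15)
(90 + g(R))**2 = (90 - 15)**2 = 75**2 = 5625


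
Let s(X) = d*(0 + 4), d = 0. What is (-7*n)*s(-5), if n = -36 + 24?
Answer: 0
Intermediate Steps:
n = -12
s(X) = 0 (s(X) = 0*(0 + 4) = 0*4 = 0)
(-7*n)*s(-5) = -7*(-12)*0 = 84*0 = 0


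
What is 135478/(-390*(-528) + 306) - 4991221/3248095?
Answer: -294637063768/334920819735 ≈ -0.87972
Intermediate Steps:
135478/(-390*(-528) + 306) - 4991221/3248095 = 135478/(205920 + 306) - 4991221*1/3248095 = 135478/206226 - 4991221/3248095 = 135478*(1/206226) - 4991221/3248095 = 67739/103113 - 4991221/3248095 = -294637063768/334920819735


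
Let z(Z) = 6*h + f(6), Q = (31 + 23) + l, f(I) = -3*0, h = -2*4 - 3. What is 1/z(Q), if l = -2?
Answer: -1/66 ≈ -0.015152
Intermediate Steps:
h = -11 (h = -8 - 3 = -11)
f(I) = 0 (f(I) = -1*0 = 0)
Q = 52 (Q = (31 + 23) - 2 = 54 - 2 = 52)
z(Z) = -66 (z(Z) = 6*(-11) + 0 = -66 + 0 = -66)
1/z(Q) = 1/(-66) = -1/66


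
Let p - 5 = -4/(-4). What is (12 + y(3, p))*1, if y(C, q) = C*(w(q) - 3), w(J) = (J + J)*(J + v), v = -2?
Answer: 147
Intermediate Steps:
w(J) = 2*J*(-2 + J) (w(J) = (J + J)*(J - 2) = (2*J)*(-2 + J) = 2*J*(-2 + J))
p = 6 (p = 5 - 4/(-4) = 5 - 4*(-1/4) = 5 + 1 = 6)
y(C, q) = C*(-3 + 2*q*(-2 + q)) (y(C, q) = C*(2*q*(-2 + q) - 3) = C*(-3 + 2*q*(-2 + q)))
(12 + y(3, p))*1 = (12 + 3*(-3 + 2*6*(-2 + 6)))*1 = (12 + 3*(-3 + 2*6*4))*1 = (12 + 3*(-3 + 48))*1 = (12 + 3*45)*1 = (12 + 135)*1 = 147*1 = 147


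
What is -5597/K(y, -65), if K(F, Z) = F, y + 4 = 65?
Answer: -5597/61 ≈ -91.754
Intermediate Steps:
y = 61 (y = -4 + 65 = 61)
-5597/K(y, -65) = -5597/61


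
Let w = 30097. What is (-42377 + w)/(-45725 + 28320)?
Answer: 2456/3481 ≈ 0.70554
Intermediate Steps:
(-42377 + w)/(-45725 + 28320) = (-42377 + 30097)/(-45725 + 28320) = -12280/(-17405) = -12280*(-1/17405) = 2456/3481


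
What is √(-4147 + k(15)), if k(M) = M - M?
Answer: I*√4147 ≈ 64.397*I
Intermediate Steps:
k(M) = 0
√(-4147 + k(15)) = √(-4147 + 0) = √(-4147) = I*√4147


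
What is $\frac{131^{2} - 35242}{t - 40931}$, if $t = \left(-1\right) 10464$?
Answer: $\frac{18081}{51395} \approx 0.3518$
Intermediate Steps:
$t = -10464$
$\frac{131^{2} - 35242}{t - 40931} = \frac{131^{2} - 35242}{-10464 - 40931} = \frac{17161 - 35242}{-51395} = \left(-18081\right) \left(- \frac{1}{51395}\right) = \frac{18081}{51395}$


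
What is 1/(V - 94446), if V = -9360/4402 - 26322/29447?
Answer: -64812847/6121509894444 ≈ -1.0588e-5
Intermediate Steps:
V = -195746682/64812847 (V = -9360*1/4402 - 26322*1/29447 = -4680/2201 - 26322/29447 = -195746682/64812847 ≈ -3.0202)
1/(V - 94446) = 1/(-195746682/64812847 - 94446) = 1/(-6121509894444/64812847) = -64812847/6121509894444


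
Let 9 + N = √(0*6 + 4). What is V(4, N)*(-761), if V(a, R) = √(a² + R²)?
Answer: -761*√65 ≈ -6135.4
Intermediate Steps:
N = -7 (N = -9 + √(0*6 + 4) = -9 + √(0 + 4) = -9 + √4 = -9 + 2 = -7)
V(a, R) = √(R² + a²)
V(4, N)*(-761) = √((-7)² + 4²)*(-761) = √(49 + 16)*(-761) = √65*(-761) = -761*√65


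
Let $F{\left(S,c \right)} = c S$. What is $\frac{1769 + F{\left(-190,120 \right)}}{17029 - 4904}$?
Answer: $- \frac{21031}{12125} \approx -1.7345$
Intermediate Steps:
$F{\left(S,c \right)} = S c$
$\frac{1769 + F{\left(-190,120 \right)}}{17029 - 4904} = \frac{1769 - 22800}{17029 - 4904} = \frac{1769 - 22800}{12125} = \left(-21031\right) \frac{1}{12125} = - \frac{21031}{12125}$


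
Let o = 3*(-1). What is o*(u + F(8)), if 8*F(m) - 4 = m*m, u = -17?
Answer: 51/2 ≈ 25.500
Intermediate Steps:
o = -3
F(m) = ½ + m²/8 (F(m) = ½ + (m*m)/8 = ½ + m²/8)
o*(u + F(8)) = -3*(-17 + (½ + (⅛)*8²)) = -3*(-17 + (½ + (⅛)*64)) = -3*(-17 + (½ + 8)) = -3*(-17 + 17/2) = -3*(-17/2) = 51/2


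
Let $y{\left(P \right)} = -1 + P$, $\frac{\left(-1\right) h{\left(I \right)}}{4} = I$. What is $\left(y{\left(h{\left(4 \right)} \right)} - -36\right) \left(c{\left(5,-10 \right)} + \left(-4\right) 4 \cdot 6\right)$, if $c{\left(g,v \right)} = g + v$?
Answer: $-1919$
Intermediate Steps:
$h{\left(I \right)} = - 4 I$
$\left(y{\left(h{\left(4 \right)} \right)} - -36\right) \left(c{\left(5,-10 \right)} + \left(-4\right) 4 \cdot 6\right) = \left(\left(-1 - 16\right) - -36\right) \left(\left(5 - 10\right) + \left(-4\right) 4 \cdot 6\right) = \left(\left(-1 - 16\right) + 36\right) \left(-5 - 96\right) = \left(-17 + 36\right) \left(-5 - 96\right) = 19 \left(-101\right) = -1919$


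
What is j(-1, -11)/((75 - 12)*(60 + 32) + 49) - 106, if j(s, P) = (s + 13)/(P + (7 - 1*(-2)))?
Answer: -619576/5845 ≈ -106.00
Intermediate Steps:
j(s, P) = (13 + s)/(9 + P) (j(s, P) = (13 + s)/(P + (7 + 2)) = (13 + s)/(P + 9) = (13 + s)/(9 + P))
j(-1, -11)/((75 - 12)*(60 + 32) + 49) - 106 = ((13 - 1)/(9 - 11))/((75 - 12)*(60 + 32) + 49) - 106 = (12/(-2))/(63*92 + 49) - 106 = (-1/2*12)/(5796 + 49) - 106 = -6/5845 - 106 = -619576/5845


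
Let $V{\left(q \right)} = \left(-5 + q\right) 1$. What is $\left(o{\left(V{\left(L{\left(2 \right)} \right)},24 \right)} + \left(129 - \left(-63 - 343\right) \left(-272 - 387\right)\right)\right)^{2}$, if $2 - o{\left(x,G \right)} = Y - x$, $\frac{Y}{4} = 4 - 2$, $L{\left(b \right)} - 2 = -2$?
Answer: $71522014096$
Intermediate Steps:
$L{\left(b \right)} = 0$ ($L{\left(b \right)} = 2 - 2 = 0$)
$V{\left(q \right)} = -5 + q$
$Y = 8$ ($Y = 4 \left(4 - 2\right) = 4 \cdot 2 = 8$)
$o{\left(x,G \right)} = -6 + x$ ($o{\left(x,G \right)} = 2 - \left(8 - x\right) = 2 + \left(-8 + x\right) = -6 + x$)
$\left(o{\left(V{\left(L{\left(2 \right)} \right)},24 \right)} + \left(129 - \left(-63 - 343\right) \left(-272 - 387\right)\right)\right)^{2} = \left(\left(-6 + \left(-5 + 0\right)\right) + \left(129 - \left(-63 - 343\right) \left(-272 - 387\right)\right)\right)^{2} = \left(\left(-6 - 5\right) + \left(129 - \left(-406\right) \left(-659\right)\right)\right)^{2} = \left(-11 + \left(129 - 267554\right)\right)^{2} = \left(-11 - 267425\right)^{2} = \left(-267436\right)^{2} = 71522014096$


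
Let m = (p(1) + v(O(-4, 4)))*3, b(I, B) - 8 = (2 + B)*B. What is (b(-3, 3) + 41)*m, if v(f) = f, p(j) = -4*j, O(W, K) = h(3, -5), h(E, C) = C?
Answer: -1728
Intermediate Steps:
O(W, K) = -5
b(I, B) = 8 + B*(2 + B) (b(I, B) = 8 + (2 + B)*B = 8 + B*(2 + B))
m = -27 (m = (-4*1 - 5)*3 = (-4 - 5)*3 = -9*3 = -27)
(b(-3, 3) + 41)*m = ((8 + 3² + 2*3) + 41)*(-27) = ((8 + 9 + 6) + 41)*(-27) = (23 + 41)*(-27) = 64*(-27) = -1728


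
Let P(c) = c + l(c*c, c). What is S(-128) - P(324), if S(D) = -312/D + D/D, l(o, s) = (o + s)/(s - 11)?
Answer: -3290177/5008 ≈ -656.98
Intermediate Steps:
l(o, s) = (o + s)/(-11 + s)
S(D) = 1 - 312/D (S(D) = -312/D + 1 = 1 - 312/D)
P(c) = c + (c + c**2)/(-11 + c) (P(c) = c + (c*c + c)/(-11 + c) = c + (c**2 + c)/(-11 + c) = c + (c + c**2)/(-11 + c))
S(-128) - P(324) = (-312 - 128)/(-128) - 2*324*(-5 + 324)/(-11 + 324) = -1/128*(-440) - 2*324*319/313 = 55/16 - 2*324*319/313 = 55/16 - 1*206712/313 = 55/16 - 206712/313 = -3290177/5008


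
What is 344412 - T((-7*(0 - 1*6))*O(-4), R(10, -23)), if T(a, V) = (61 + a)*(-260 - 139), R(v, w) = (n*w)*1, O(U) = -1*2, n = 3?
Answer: 335235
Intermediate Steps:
O(U) = -2
R(v, w) = 3*w (R(v, w) = (3*w)*1 = 3*w)
T(a, V) = -24339 - 399*a (T(a, V) = (61 + a)*(-399) = -24339 - 399*a)
344412 - T((-7*(0 - 1*6))*O(-4), R(10, -23)) = 344412 - (-24339 - 399*(-7*(0 - 1*6))*(-2)) = 344412 - (-24339 - 399*(-7*(0 - 6))*(-2)) = 344412 - (-24339 - 399*(-7*(-6))*(-2)) = 344412 - (-24339 - 16758*(-2)) = 344412 - (-24339 - 399*(-84)) = 344412 - (-24339 + 33516) = 344412 - 1*9177 = 344412 - 9177 = 335235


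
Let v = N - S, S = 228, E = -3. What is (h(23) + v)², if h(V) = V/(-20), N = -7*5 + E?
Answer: 28547649/400 ≈ 71369.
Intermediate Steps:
N = -38 (N = -7*5 - 3 = -35 - 3 = -38)
h(V) = -V/20 (h(V) = V*(-1/20) = -V/20)
v = -266 (v = -38 - 1*228 = -38 - 228 = -266)
(h(23) + v)² = (-1/20*23 - 266)² = (-23/20 - 266)² = (-5343/20)² = 28547649/400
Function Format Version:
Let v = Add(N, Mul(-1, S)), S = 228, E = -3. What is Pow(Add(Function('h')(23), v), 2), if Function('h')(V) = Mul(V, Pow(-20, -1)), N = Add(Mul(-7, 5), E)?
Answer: Rational(28547649, 400) ≈ 71369.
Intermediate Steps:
N = -38 (N = Add(Mul(-7, 5), -3) = Add(-35, -3) = -38)
Function('h')(V) = Mul(Rational(-1, 20), V) (Function('h')(V) = Mul(V, Rational(-1, 20)) = Mul(Rational(-1, 20), V))
v = -266 (v = Add(-38, Mul(-1, 228)) = Add(-38, -228) = -266)
Pow(Add(Function('h')(23), v), 2) = Pow(Add(Mul(Rational(-1, 20), 23), -266), 2) = Pow(Add(Rational(-23, 20), -266), 2) = Pow(Rational(-5343, 20), 2) = Rational(28547649, 400)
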